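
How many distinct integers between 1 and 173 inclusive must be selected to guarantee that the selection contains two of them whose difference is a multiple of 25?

26

Integers whose pairwise differences are multiples of 25 are exactly those sharing a remainder mod 25. The 25 residue classes mod 25 are the pigeonholes.
With 25 integers one could put 1 in each residue class and have no class reach 2.
The 26th integer pushes some class to 2, so 25·1 + 1 = 26.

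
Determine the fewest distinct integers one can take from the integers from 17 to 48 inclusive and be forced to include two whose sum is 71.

20

Group the elements by complementary pair {x, 71−x}: {23,48}, {24,47}, {25,46}, …, giving 13 two-element pairs and 6 integers whose partner 71−x falls outside [17,48].
By the pigeonhole principle, treating each of those 19 groups as a pigeonhole, one can pick one integer per group — 19 integers — with no two summing to 71.
The 20th integer lands in an occupied pair, forcing a sum of 71.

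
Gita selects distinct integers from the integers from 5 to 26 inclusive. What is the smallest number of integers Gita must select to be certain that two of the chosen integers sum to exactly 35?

Two chosen integers sum to 35 exactly when both halves of some pair {x, 35−x} with 9 ≤ x ≤ 35−x ≤ 26 are chosen — 9 such pairs.
The remaining 4 elements (those with no distinct partner in range) can never complete a 35-sum, so the worst case takes all of them and one from each pair: 4 + 9 = 13.
The 14th integer has to be the second member of some pair, so 13 + 1 = 14.

14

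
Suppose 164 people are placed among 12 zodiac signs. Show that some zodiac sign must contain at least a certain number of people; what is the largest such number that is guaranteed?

14

By the pigeonhole principle, the 12 zodiac signs are the holes and the 164 people are the pigeons.
If every zodiac sign held at most 13 people, the total would be at most 12 × 13 = 156, which is less than 164.
So some zodiac sign holds at least ⌈164/12⌉ = 14 people.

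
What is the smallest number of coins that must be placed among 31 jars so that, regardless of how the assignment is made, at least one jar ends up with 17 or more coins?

497

With 496 coins one could put exactly 16 in each of the 31 jars, and no jar would reach 17.
One more coin must land in a jar that already has 16, giving it 17.
So 31 × 16 + 1 = 497 coins are required.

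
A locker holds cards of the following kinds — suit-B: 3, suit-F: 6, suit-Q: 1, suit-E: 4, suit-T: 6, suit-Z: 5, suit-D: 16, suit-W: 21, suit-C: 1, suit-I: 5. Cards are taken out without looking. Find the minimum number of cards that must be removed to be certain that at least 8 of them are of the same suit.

46

Pigeonhole: put each drawn card into a box by suit. The largest draw with every box below 8 takes min(count, 7) from each suit; suits with fewer than 7 contribute all they have.
Σ min(cᵢ, 7) = 3 + 6 + 1 + 4 + 6 + 5 + 7 + 7 + 1 + 5 = 45.
Draw number 45 + 1 = 46 must push one box to 8.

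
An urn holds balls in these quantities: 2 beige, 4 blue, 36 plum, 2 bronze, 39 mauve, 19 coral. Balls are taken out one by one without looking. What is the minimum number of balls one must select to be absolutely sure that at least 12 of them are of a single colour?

42

An adversary could hand out at most 11 balls per colour (beige, blue, bronze run out sooner): 2 + 4 + 11 + 2 + 11 + 11 = 41 balls and still no colour has 12.
By pigeonhole, one more ball lands in a colour already at 11, so 42 draws are enough and 41 are not.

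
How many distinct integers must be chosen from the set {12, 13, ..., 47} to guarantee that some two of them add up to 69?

24

A set avoiding the sum 69 can contain at most one of each pair {x, 69−x}, plus the 10 elements whose complement lies outside the range.
The integers 12, …, 34 (23 of them) are such a set: any two sum to at least 12+13 = 25 and at most 33+34 = 67 < 69.
Any 24th integer completes one of the 13 pairs, so 24 choices force a sum of 69.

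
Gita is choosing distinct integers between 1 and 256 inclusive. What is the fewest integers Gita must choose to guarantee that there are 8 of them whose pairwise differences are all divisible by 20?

141

Integers whose pairwise differences are multiples of 20 are exactly those sharing a remainder mod 20. Pigeonhole: the 20 residue classes mod 20 are the pigeonholes.
With 140 integers one could put 7 in each residue class and have no class reach 8.
The 141st integer pushes some class to 8, so 20·7 + 1 = 141.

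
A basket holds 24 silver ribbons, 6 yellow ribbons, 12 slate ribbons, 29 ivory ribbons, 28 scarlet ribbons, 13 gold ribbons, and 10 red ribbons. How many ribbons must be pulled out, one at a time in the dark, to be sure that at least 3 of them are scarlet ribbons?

In the worst case for collecting scarlet ribbons, every non-scarlet ribbon comes out first.
There are 24 + 6 + 12 + 29 + 13 + 10 = 94 non-scarlet ribbons altogether.
After those, each further ribbon must be scarlet, so 94 + 3 = 97 draws guarantee 3 scarlet ribbons.

97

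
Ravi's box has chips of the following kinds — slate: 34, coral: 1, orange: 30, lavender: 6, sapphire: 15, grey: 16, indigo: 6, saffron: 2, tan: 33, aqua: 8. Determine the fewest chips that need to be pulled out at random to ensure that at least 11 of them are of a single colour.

The 10 colours are the holes; the chips drawn are the pigeons.
To avoid 11 of any one colour, the worst case takes at most 10 of each colour, or every chip of a colour that has fewer than 10.
That gives 10 + 1 + 10 + 6 + 10 + 10 + 6 + 2 + 10 + 8 = 73 chips with no colour reaching 11.
The next chip forces some colour to 11, so 73 + 1 = 74.

74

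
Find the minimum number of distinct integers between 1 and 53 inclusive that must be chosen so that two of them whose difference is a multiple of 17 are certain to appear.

Integers whose pairwise differences are multiples of 17 are exactly those sharing a remainder mod 17. By pigeonhole, the 17 residue classes mod 17 are the pigeonholes.
With 17 integers one could put 1 in each residue class and have no class reach 2.
The 18th integer pushes some class to 2, so 17·1 + 1 = 18.

18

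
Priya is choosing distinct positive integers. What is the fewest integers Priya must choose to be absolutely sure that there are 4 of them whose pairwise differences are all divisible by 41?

Integers whose pairwise differences are multiples of 41 are exactly those sharing a remainder mod 41. By pigeonhole, the 41 residue classes mod 41 are the pigeonholes.
With 123 integers one could put 3 in each residue class and have no class reach 4.
The 124th integer pushes some class to 4, so 41·3 + 1 = 124.

124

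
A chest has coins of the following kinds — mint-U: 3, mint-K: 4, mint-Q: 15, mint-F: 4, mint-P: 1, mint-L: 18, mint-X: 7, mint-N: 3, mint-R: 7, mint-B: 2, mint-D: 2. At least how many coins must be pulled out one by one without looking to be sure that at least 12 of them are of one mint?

56

Put each drawn coin into a box by mint. The largest draw with every box below 12 takes min(count, 11) from each mint; mints with fewer than 11 contribute all they have.
Σ min(cᵢ, 11) = 3 + 4 + 11 + 4 + 1 + 11 + 7 + 3 + 7 + 2 + 2 = 55.
Draw number 55 + 1 = 56 must push one box to 12.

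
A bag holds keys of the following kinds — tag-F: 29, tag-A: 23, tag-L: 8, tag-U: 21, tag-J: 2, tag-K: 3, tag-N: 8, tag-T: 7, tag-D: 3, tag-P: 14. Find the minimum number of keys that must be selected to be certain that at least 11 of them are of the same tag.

72

The 10 tags are the holes; the keys drawn are the pigeons.
To avoid 11 of any one tag, the worst case takes at most 10 of each tag, or every key of a tag that has fewer than 10.
That gives 10 + 10 + 8 + 10 + 2 + 3 + 8 + 7 + 3 + 10 = 71 keys with no tag reaching 11.
The next key forces some tag to 11, so 71 + 1 = 72.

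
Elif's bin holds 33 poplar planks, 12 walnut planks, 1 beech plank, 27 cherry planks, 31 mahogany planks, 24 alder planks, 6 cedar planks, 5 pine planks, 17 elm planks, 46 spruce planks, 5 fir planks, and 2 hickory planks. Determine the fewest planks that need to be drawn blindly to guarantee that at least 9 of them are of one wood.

76

By the pigeonhole principle, put each drawn plank into a box by wood. The largest draw with every box below 9 takes min(count, 8) from each wood; woods with fewer than 8 contribute all they have.
Σ min(cᵢ, 8) = 8 + 8 + 1 + 8 + 8 + 8 + 6 + 5 + 8 + 8 + 5 + 2 = 75.
Draw number 75 + 1 = 76 must push one box to 9.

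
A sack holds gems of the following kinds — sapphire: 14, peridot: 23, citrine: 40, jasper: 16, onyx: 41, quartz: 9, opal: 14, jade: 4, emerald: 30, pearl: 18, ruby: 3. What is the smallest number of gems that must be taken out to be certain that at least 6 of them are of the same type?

53

An adversary could hand out at most 5 gems per type (jade, ruby run out sooner): 5 + 5 + 5 + 5 + 5 + 5 + 5 + 4 + 5 + 5 + 3 = 52 gems and still no type has 6.
One more gem lands in a type already at 5, so 53 draws are enough and 52 are not.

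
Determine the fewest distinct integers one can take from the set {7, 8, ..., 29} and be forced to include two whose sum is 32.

15

Two chosen integers sum to 32 exactly when both halves of some pair {x, 32−x} with 7 ≤ x ≤ 32−x ≤ 25 are chosen — 9 such pairs.
The remaining 5 elements (those with no distinct partner in range) can never complete a 32-sum, so the worst case takes all of them and one from each pair: 5 + 9 = 14.
Pigeonhole: the 15th integer has to be the second member of some pair, so 14 + 1 = 15.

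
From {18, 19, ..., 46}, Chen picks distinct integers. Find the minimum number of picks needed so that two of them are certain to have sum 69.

18

Group the elements by complementary pair {x, 69−x}: {23,46}, {24,45}, {25,44}, …, giving 12 two-element pairs and 5 integers whose partner 69−x falls outside [18,46].
Treating each of those 17 groups as a pigeonhole, one can pick one integer per group — 17 integers — with no two summing to 69.
The 18th integer lands in an occupied pair, forcing a sum of 69.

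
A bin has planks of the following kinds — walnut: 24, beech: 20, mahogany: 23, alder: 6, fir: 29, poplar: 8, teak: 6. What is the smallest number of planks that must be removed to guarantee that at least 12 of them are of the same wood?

An adversary could hand out at most 11 planks per wood (alder, poplar, teak run out sooner): 11 + 11 + 11 + 6 + 11 + 8 + 6 = 64 planks and still no wood has 12.
Pigeonhole: one more plank lands in a wood already at 11, so 65 draws are enough and 64 are not.

65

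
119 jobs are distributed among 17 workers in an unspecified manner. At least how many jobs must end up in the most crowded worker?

7

The 17 workers are the holes and the 119 jobs are the pigeons.
If every worker held at most 6 jobs, the total would be at most 17 × 6 = 102, which is less than 119.
So some worker holds at least ⌈119/17⌉ = 7 jobs.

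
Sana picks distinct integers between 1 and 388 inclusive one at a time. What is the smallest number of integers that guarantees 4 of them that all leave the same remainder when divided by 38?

115

The 38 residue classes mod 38 are the pigeonholes.
With 114 integers one could put 3 in each residue class and have no class reach 4.
The 115th integer pushes some class to 4, so 38·3 + 1 = 115.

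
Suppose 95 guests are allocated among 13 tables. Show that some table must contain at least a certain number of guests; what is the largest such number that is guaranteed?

8

The 13 tables are the holes and the 95 guests are the pigeons.
If every table held at most 7 guests, the total would be at most 13 × 7 = 91, which is less than 95.
So some table holds at least ⌈95/13⌉ = 8 guests.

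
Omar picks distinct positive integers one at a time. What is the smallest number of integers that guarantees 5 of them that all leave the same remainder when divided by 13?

The 13 residue classes mod 13 are the pigeonholes.
With 52 integers one could put 4 in each residue class and have no class reach 5.
The 53rd integer pushes some class to 5, so 13·4 + 1 = 53.

53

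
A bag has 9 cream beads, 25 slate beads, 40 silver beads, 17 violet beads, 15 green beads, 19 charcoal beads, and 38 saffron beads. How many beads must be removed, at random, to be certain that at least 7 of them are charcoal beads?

151

In the worst case for collecting charcoal beads, every non-charcoal bead comes out first.
There are 9 + 25 + 40 + 17 + 15 + 38 = 144 non-charcoal beads altogether.
After those, each further bead must be charcoal, so 144 + 7 = 151 draws guarantee 7 charcoal beads.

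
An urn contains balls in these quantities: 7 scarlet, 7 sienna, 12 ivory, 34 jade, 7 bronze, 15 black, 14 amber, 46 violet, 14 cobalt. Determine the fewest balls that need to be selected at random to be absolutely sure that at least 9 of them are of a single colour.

70

An adversary could hand out at most 8 balls per colour (scarlet, sienna, bronze run out sooner): 7 + 7 + 8 + 8 + 7 + 8 + 8 + 8 + 8 = 69 balls and still no colour has 9.
One more ball lands in a colour already at 8, so 70 draws are enough and 69 are not.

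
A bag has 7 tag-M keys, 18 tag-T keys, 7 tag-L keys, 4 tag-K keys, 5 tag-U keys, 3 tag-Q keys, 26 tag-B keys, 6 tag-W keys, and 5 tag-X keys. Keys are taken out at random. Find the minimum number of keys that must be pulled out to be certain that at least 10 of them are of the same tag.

An adversary could hand out at most 9 keys per tag (7 tags run out sooner): 7 + 9 + 7 + 4 + 5 + 3 + 9 + 6 + 5 = 55 keys and still no tag has 10.
One more key lands in a tag already at 9, so 56 draws are enough and 55 are not.

56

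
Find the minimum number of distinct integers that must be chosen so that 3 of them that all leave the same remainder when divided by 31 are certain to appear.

63

The 31 residue classes mod 31 are the pigeonholes.
With 62 integers one could put 2 in each residue class and have no class reach 3.
The 63rd integer pushes some class to 3, so 31·2 + 1 = 63.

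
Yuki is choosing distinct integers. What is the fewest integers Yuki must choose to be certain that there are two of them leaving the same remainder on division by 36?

37

The 36 residue classes mod 36 are the pigeonholes.
With 36 integers one could put 1 in each residue class and have no class reach 2.
The 37th integer pushes some class to 2, so 36·1 + 1 = 37.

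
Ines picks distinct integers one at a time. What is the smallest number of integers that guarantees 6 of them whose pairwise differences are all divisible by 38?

Integers whose pairwise differences are multiples of 38 are exactly those sharing a remainder mod 38. The 38 residue classes mod 38 are the pigeonholes.
With 190 integers one could put 5 in each residue class and have no class reach 6.
The 191st integer pushes some class to 6, so 38·5 + 1 = 191.

191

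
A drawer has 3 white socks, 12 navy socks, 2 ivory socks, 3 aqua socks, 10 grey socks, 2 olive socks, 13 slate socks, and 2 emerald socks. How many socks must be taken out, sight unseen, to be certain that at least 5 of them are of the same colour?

By pigeonhole, the 8 colours are the holes; the socks drawn are the pigeons.
To avoid 5 of any one colour, the worst case takes at most 4 of each colour, or every sock of a colour that has fewer than 4.
That gives 3 + 4 + 2 + 3 + 4 + 2 + 4 + 2 = 24 socks with no colour reaching 5.
The next sock forces some colour to 5, so 24 + 1 = 25.

25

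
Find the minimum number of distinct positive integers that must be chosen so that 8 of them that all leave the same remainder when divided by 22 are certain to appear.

155

The 22 residue classes mod 22 are the pigeonholes.
With 154 integers one could put 7 in each residue class and have no class reach 8.
The 155th integer pushes some class to 8, so 22·7 + 1 = 155.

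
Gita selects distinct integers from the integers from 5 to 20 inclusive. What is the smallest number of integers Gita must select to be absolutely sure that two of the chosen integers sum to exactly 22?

A set avoiding the sum 22 can contain at most one of each pair {x, 22−x}, plus the 4 elements whose complement lies outside the range or equal to its own complement.
The integers 11, …, 20 (10 of them) are such a set: any two sum to at least 11+12 = 23 > 22.
By the pigeonhole principle, any 11th integer completes one of the 6 pairs, so 11 choices force a sum of 22.

11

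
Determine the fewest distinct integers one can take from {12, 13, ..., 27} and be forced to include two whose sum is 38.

10

Two chosen integers sum to 38 exactly when both halves of some pair {x, 38−x} with 12 ≤ x ≤ 38−x ≤ 26 are chosen — 7 such pairs.
The remaining 2 elements (those with no distinct partner in range) can never complete a 38-sum, so the worst case takes all of them and one from each pair: 2 + 7 = 9.
The 10th integer has to be the second member of some pair, so 9 + 1 = 10.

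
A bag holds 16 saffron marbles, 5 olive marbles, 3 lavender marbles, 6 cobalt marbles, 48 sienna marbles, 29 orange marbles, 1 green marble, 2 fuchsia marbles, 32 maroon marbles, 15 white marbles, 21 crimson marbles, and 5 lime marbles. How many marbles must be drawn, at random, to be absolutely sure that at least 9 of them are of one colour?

71

By the pigeonhole principle, the 12 colours are the holes; the marbles drawn are the pigeons.
To avoid 9 of any one colour, the worst case takes at most 8 of each colour, or every marble of a colour that has fewer than 8.
That gives 8 + 5 + 3 + 6 + 8 + 8 + 1 + 2 + 8 + 8 + 8 + 5 = 70 marbles with no colour reaching 9.
The next marble forces some colour to 9, so 70 + 1 = 71.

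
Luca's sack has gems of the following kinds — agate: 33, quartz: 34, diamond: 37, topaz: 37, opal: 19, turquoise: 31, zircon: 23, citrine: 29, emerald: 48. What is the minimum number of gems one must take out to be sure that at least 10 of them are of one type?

An adversary could hand out at most 9 gems per type: 9 + 9 + 9 + 9 + 9 + 9 + 9 + 9 + 9 = 81 gems and still no type has 10.
By pigeonhole, one more gem lands in a type already at 9, so 82 draws are enough and 81 are not.

82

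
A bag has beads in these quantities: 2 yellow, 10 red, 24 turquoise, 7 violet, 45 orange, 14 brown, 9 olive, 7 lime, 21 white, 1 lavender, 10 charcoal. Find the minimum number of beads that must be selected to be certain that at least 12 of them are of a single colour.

91

Put each drawn bead into a box by colour. The largest draw with every box below 12 takes min(count, 11) from each colour; colours with fewer than 11 contribute all they have.
Σ min(cᵢ, 11) = 2 + 10 + 11 + 7 + 11 + 11 + 9 + 7 + 11 + 1 + 10 = 90.
Draw number 90 + 1 = 91 must push one box to 12.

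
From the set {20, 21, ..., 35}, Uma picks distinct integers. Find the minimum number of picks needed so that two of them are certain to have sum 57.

10

A set avoiding the sum 57 can contain at most one of each pair {x, 57−x}, plus the 2 elements whose complement lies outside the range.
The integers 20, …, 28 (9 of them) are such a set: any two sum to at least 20+21 = 41 and at most 27+28 = 55 < 57.
Any 10th integer completes one of the 7 pairs, so 10 choices force a sum of 57.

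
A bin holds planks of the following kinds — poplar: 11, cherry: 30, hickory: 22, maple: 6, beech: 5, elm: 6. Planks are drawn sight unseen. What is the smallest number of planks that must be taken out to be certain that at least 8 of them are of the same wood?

By the pigeonhole principle, put each drawn plank into a box by wood. The largest draw with every box below 8 takes min(count, 7) from each wood; woods with fewer than 7 contribute all they have.
Σ min(cᵢ, 7) = 7 + 7 + 7 + 6 + 5 + 6 = 38.
Draw number 38 + 1 = 39 must push one box to 8.

39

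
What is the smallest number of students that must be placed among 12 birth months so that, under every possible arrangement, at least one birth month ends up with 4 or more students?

37

With 36 students one could put exactly 3 in each of the 12 birth months, and no birth month would reach 4.
One more student must land in a birth month that already has 3, giving it 4.
So 12 × 3 + 1 = 37 students are required.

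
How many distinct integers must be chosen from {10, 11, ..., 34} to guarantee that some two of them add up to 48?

16

Two chosen integers sum to 48 exactly when both halves of some pair {x, 48−x} with 14 ≤ x ≤ 48−x ≤ 34 are chosen — 10 such pairs.
The remaining 5 elements (those with no distinct partner in range) can never complete a 48-sum, so the worst case takes all of them and one from each pair: 5 + 10 = 15.
The 16th integer has to be the second member of some pair, so 15 + 1 = 16.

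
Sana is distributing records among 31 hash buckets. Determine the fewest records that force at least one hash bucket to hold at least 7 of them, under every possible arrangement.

With 186 records one could put exactly 6 in each of the 31 hash buckets, and no hash bucket would reach 7.
By the pigeonhole principle, one more record must land in a hash bucket that already has 6, giving it 7.
So 31 × 6 + 1 = 187 records are required.

187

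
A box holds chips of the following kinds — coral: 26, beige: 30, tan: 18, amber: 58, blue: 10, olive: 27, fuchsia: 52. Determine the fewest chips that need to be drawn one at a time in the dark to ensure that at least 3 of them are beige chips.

In the worst case for collecting beige chips, every non-beige chip comes out first.
There are 26 + 18 + 58 + 10 + 27 + 52 = 191 non-beige chips altogether.
After those, each further chip must be beige, so 191 + 3 = 194 draws guarantee 3 beige chips.

194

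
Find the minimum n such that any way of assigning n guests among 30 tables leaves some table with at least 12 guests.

With 330 guests one could put exactly 11 in each of the 30 tables, and no table would reach 12.
One more guest must land in a table that already has 11, giving it 12.
So 30 × 11 + 1 = 331 guests are required.

331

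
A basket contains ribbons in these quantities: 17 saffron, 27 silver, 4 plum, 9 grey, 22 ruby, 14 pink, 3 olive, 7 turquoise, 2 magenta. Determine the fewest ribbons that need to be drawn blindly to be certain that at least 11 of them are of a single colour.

66

Pigeonhole: put each drawn ribbon into a box by colour. The largest draw with every box below 11 takes min(count, 10) from each colour; colours with fewer than 10 contribute all they have.
Σ min(cᵢ, 10) = 10 + 10 + 4 + 9 + 10 + 10 + 3 + 7 + 2 = 65.
Draw number 65 + 1 = 66 must push one box to 11.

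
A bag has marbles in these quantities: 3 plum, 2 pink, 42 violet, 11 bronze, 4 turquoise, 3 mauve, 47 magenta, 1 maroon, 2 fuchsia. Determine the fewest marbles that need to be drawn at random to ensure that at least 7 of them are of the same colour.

An adversary could hand out at most 6 marbles per colour (6 colours run out sooner): 3 + 2 + 6 + 6 + 4 + 3 + 6 + 1 + 2 = 33 marbles and still no colour has 7.
One more marble lands in a colour already at 6, so 34 draws are enough and 33 are not.

34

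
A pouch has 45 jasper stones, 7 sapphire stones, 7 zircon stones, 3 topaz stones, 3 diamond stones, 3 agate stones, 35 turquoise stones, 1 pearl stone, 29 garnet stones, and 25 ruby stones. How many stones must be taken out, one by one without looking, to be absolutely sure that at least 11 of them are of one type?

An adversary could hand out at most 10 stones per type (6 types run out sooner): 10 + 7 + 7 + 3 + 3 + 3 + 10 + 1 + 10 + 10 = 64 stones and still no type has 11.
One more stone lands in a type already at 10, so 65 draws are enough and 64 are not.

65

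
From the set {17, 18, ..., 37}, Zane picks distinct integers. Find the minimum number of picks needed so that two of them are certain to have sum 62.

16

A set avoiding the sum 62 can contain at most one of each pair {x, 62−x}, plus the 9 elements whose complement lies outside the range or equal to its own complement.
The integers 17, …, 31 (15 of them) are such a set: any two sum to at least 17+18 = 35 and at most 30+31 = 61 < 62.
By the pigeonhole principle, any 16th integer completes one of the 6 pairs, so 16 choices force a sum of 62.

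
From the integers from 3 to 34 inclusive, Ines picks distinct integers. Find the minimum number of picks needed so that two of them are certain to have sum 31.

A set avoiding the sum 31 can contain at most one of each pair {x, 31−x}, plus the 6 elements whose complement lies outside the range.
The integers 16, …, 34 (19 of them) are such a set: any two sum to at least 16+17 = 33 > 31.
By pigeonhole, any 20th integer completes one of the 13 pairs, so 20 choices force a sum of 31.

20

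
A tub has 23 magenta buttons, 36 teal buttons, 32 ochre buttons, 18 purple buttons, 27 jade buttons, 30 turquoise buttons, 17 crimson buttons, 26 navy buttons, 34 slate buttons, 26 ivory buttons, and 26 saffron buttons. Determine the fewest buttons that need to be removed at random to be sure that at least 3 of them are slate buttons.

264

In the worst case for collecting slate buttons, every non-slate button comes out first.
There are 23 + 36 + 32 + 18 + 27 + 30 + 17 + 26 + 26 + 26 = 261 non-slate buttons altogether.
After those, each further button must be slate, so 261 + 3 = 264 draws guarantee 3 slate buttons.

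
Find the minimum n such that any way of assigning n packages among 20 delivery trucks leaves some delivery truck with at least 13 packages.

With 240 packages one could put exactly 12 in each of the 20 delivery trucks, and no delivery truck would reach 13.
By the pigeonhole principle, one more package must land in a delivery truck that already has 12, giving it 13.
So 20 × 12 + 1 = 241 packages are required.

241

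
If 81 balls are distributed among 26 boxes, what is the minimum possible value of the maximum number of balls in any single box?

4

Pigeonhole: the 26 boxes are the holes and the 81 balls are the pigeons.
If every box held at most 3 balls, the total would be at most 26 × 3 = 78, which is less than 81.
So some box holds at least ⌈81/26⌉ = 4 balls.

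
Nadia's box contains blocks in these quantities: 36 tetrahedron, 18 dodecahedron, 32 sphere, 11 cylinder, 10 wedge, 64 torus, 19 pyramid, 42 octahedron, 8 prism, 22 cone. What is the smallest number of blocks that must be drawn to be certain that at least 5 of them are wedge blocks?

In the worst case for collecting wedge blocks, every non-wedge block comes out first.
There are 36 + 18 + 32 + 11 + 64 + 19 + 42 + 8 + 22 = 252 non-wedge blocks altogether.
After those, each further block must be wedge, so 252 + 5 = 257 draws guarantee 5 wedge blocks.

257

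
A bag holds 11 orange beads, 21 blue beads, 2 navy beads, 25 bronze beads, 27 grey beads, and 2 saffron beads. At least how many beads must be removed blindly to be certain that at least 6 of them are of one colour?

An adversary could hand out at most 5 beads per colour (navy, saffron run out sooner): 5 + 5 + 2 + 5 + 5 + 2 = 24 beads and still no colour has 6.
One more bead lands in a colour already at 5, so 25 draws are enough and 24 are not.

25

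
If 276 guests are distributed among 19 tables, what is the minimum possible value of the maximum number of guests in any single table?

By pigeonhole, the 19 tables are the holes and the 276 guests are the pigeons.
If every table held at most 14 guests, the total would be at most 19 × 14 = 266, which is less than 276.
So some table holds at least ⌈276/19⌉ = 15 guests.

15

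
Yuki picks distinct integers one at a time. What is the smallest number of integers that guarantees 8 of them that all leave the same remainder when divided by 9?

By pigeonhole, the 9 residue classes mod 9 are the pigeonholes.
With 63 integers one could put 7 in each residue class and have no class reach 8.
The 64th integer pushes some class to 8, so 9·7 + 1 = 64.

64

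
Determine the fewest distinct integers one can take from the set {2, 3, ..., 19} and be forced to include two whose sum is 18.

12

A set avoiding the sum 18 can contain at most one of each pair {x, 18−x}, plus the 4 elements whose complement lies outside the range or equal to its own complement.
The integers 9, …, 19 (11 of them) are such a set: any two sum to at least 9+10 = 19 > 18.
By pigeonhole, any 12th integer completes one of the 7 pairs, so 12 choices force a sum of 18.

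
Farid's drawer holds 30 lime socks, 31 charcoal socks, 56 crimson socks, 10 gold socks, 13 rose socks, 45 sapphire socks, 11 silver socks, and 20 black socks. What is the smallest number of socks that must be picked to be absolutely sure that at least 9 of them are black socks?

205

In the worst case for collecting black socks, every non-black sock comes out first.
There are 30 + 31 + 56 + 10 + 13 + 45 + 11 = 196 non-black socks altogether.
After those, each further sock must be black, so 196 + 9 = 205 draws guarantee 9 black socks.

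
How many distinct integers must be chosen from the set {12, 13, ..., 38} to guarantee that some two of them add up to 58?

19

Two chosen integers sum to 58 exactly when both halves of some pair {x, 58−x} with 20 ≤ x ≤ 58−x ≤ 38 are chosen — 9 such pairs.
The remaining 9 elements (those with no distinct partner in range) can never complete a 58-sum, so the worst case takes all of them and one from each pair: 9 + 9 = 18.
The 19th integer has to be the second member of some pair, so 18 + 1 = 19.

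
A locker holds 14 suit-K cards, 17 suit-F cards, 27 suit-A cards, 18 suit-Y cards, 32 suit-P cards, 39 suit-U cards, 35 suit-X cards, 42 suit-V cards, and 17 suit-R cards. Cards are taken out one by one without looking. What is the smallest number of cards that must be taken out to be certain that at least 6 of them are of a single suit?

46

By pigeonhole, the 9 suits are the holes; the cards drawn are the pigeons.
To avoid 6 of any one suit, the worst case takes at most 5 of each suit.
That gives 5 + 5 + 5 + 5 + 5 + 5 + 5 + 5 + 5 = 45 cards with no suit reaching 6.
The next card forces some suit to 6, so 45 + 1 = 46.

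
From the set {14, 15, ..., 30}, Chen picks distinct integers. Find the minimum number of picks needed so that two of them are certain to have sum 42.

Two chosen integers sum to 42 exactly when both halves of some pair {x, 42−x} with 14 ≤ x ≤ 42−x ≤ 28 are chosen — 7 such pairs.
The remaining 3 elements (those with no distinct partner in range) can never complete a 42-sum, so the worst case takes all of them and one from each pair: 3 + 7 = 10.
Pigeonhole: the 11th integer has to be the second member of some pair, so 10 + 1 = 11.

11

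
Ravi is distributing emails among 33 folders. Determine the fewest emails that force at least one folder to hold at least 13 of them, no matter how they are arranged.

397

With 396 emails one could put exactly 12 in each of the 33 folders, and no folder would reach 13.
One more email must land in a folder that already has 12, giving it 13.
So 33 × 12 + 1 = 397 emails are required.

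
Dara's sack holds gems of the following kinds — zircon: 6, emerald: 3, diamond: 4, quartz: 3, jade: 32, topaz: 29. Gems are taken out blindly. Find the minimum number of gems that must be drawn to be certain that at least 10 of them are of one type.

The 6 types are the holes; the gems drawn are the pigeons.
To avoid 10 of any one type, the worst case takes at most 9 of each type, or every gem of a type that has fewer than 9.
That gives 6 + 3 + 4 + 3 + 9 + 9 = 34 gems with no type reaching 10.
The next gem forces some type to 10, so 34 + 1 = 35.

35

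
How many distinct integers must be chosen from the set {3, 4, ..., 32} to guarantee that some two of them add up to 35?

Two chosen integers sum to 35 exactly when both halves of some pair {x, 35−x} with 3 ≤ x ≤ 35−x ≤ 32 are chosen — 15 such pairs.
Every element belongs to one of those pairs, so the worst case picks one from each: 15 integers.
The 16th integer has to be the second member of some pair, so 15 + 1 = 16.

16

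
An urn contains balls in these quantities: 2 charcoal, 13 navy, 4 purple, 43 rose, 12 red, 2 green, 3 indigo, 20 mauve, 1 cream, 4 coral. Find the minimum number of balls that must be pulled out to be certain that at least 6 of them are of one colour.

37

An adversary could hand out at most 5 balls per colour (6 colours run out sooner): 2 + 5 + 4 + 5 + 5 + 2 + 3 + 5 + 1 + 4 = 36 balls and still no colour has 6.
By pigeonhole, one more ball lands in a colour already at 5, so 37 draws are enough and 36 are not.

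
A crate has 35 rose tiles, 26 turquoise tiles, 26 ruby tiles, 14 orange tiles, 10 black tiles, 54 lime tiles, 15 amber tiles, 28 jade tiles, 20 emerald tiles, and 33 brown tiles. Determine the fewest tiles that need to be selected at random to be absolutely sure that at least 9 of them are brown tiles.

237

In the worst case for collecting brown tiles, every non-brown tile comes out first.
There are 35 + 26 + 26 + 14 + 10 + 54 + 15 + 28 + 20 = 228 non-brown tiles altogether.
After those, each further tile must be brown, so 228 + 9 = 237 draws guarantee 9 brown tiles.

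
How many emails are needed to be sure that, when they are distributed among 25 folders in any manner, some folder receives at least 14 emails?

326

With 325 emails one could put exactly 13 in each of the 25 folders, and no folder would reach 14.
By the pigeonhole principle, one more email must land in a folder that already has 13, giving it 14.
So 25 × 13 + 1 = 326 emails are required.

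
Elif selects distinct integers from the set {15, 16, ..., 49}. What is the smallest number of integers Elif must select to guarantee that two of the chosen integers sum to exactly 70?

A set avoiding the sum 70 can contain at most one of each pair {x, 70−x}, plus the 7 elements whose complement lies outside the range or equal to its own complement.
The integers 15, …, 35 (21 of them) are such a set: any two sum to at least 15+16 = 31 and at most 34+35 = 69 < 70.
Any 22nd integer completes one of the 14 pairs, so 22 choices force a sum of 70.

22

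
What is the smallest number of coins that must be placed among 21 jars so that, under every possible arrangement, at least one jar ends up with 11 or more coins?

With 210 coins one could put exactly 10 in each of the 21 jars, and no jar would reach 11.
One more coin must land in a jar that already has 10, giving it 11.
So 21 × 10 + 1 = 211 coins are required.

211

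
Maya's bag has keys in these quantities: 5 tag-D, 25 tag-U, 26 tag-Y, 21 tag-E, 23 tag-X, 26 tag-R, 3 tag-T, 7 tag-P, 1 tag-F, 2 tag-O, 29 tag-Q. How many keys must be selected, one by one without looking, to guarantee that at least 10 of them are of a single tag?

Put each drawn key into a box by tag. The largest draw with every box below 10 takes min(count, 9) from each tag; tags with fewer than 9 contribute all they have.
Σ min(cᵢ, 9) = 5 + 9 + 9 + 9 + 9 + 9 + 3 + 7 + 1 + 2 + 9 = 72.
Draw number 72 + 1 = 73 must push one box to 10.

73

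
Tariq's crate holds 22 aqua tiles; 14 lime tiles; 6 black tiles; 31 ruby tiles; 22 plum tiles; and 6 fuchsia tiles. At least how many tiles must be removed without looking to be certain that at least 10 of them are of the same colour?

Put each drawn tile into a box by colour. The largest draw with every box below 10 takes min(count, 9) from each colour; colours with fewer than 9 contribute all they have.
Σ min(cᵢ, 9) = 9 + 9 + 6 + 9 + 9 + 6 = 48.
Draw number 48 + 1 = 49 must push one box to 10.

49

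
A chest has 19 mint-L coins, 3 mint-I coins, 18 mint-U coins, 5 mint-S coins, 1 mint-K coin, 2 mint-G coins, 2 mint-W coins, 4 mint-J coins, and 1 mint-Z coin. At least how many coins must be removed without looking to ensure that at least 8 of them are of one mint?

The 9 mints are the holes; the coins drawn are the pigeons.
To avoid 8 of any one mint, the worst case takes at most 7 of each mint, or every coin of a mint that has fewer than 7.
That gives 7 + 3 + 7 + 5 + 1 + 2 + 2 + 4 + 1 = 32 coins with no mint reaching 8.
The next coin forces some mint to 8, so 32 + 1 = 33.

33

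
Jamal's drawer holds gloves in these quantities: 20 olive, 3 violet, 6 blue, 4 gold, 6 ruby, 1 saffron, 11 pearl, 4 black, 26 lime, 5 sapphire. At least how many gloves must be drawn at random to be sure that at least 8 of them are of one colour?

Put each drawn glove into a box by colour. The largest draw with every box below 8 takes min(count, 7) from each colour; colours with fewer than 7 contribute all they have.
Σ min(cᵢ, 7) = 7 + 3 + 6 + 4 + 6 + 1 + 7 + 4 + 7 + 5 = 50.
Draw number 50 + 1 = 51 must push one box to 8.

51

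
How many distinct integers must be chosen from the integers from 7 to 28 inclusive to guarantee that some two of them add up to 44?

Group the elements by complementary pair {x, 44−x}: {16,28}, {17,27}, {18,26}, …, giving 6 two-element pairs, the single value 22 (it cannot pair with itself since the integers are distinct), and 9 integers whose partner 44−x falls outside [7,28].
Treating each of those 16 groups as a pigeonhole, one can pick one integer per group — 16 integers — with no two summing to 44.
The 17th integer lands in an occupied pair, forcing a sum of 44.

17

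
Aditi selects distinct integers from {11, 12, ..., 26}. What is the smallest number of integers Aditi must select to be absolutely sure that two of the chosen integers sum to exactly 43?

A set avoiding the sum 43 can contain at most one of each pair {x, 43−x}, plus the 6 elements whose complement lies outside the range.
The integers 11, …, 21 (11 of them) are such a set: any two sum to at least 11+12 = 23 and at most 20+21 = 41 < 43.
Any 12th integer completes one of the 5 pairs, so 12 choices force a sum of 43.

12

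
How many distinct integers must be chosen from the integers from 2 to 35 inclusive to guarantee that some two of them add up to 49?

A set avoiding the sum 49 can contain at most one of each pair {x, 49−x}, plus the 12 elements whose complement lies outside the range.
The integers 2, …, 24 (23 of them) are such a set: any two sum to at least 2+3 = 5 and at most 23+24 = 47 < 49.
Pigeonhole: any 24th integer completes one of the 11 pairs, so 24 choices force a sum of 49.

24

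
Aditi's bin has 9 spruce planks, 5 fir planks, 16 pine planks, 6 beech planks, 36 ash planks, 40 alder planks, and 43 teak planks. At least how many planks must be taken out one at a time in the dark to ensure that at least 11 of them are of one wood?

61

An adversary could hand out at most 10 planks per wood (spruce, fir, beech run out sooner): 9 + 5 + 10 + 6 + 10 + 10 + 10 = 60 planks and still no wood has 11.
By pigeonhole, one more plank lands in a wood already at 10, so 61 draws are enough and 60 are not.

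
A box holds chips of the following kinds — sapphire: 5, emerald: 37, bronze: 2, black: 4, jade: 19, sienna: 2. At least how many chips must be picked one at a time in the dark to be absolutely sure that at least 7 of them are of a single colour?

The 6 colours are the holes; the chips drawn are the pigeons.
To avoid 7 of any one colour, the worst case takes at most 6 of each colour, or every chip of a colour that has fewer than 6.
That gives 5 + 6 + 2 + 4 + 6 + 2 = 25 chips with no colour reaching 7.
The next chip forces some colour to 7, so 25 + 1 = 26.

26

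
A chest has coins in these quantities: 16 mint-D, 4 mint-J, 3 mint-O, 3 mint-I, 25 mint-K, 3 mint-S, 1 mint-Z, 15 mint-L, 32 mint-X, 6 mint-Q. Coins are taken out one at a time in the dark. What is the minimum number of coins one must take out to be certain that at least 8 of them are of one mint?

49

By the pigeonhole principle, put each drawn coin into a box by mint. The largest draw with every box below 8 takes min(count, 7) from each mint; mints with fewer than 7 contribute all they have.
Σ min(cᵢ, 7) = 7 + 4 + 3 + 3 + 7 + 3 + 1 + 7 + 7 + 6 = 48.
Draw number 48 + 1 = 49 must push one box to 8.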